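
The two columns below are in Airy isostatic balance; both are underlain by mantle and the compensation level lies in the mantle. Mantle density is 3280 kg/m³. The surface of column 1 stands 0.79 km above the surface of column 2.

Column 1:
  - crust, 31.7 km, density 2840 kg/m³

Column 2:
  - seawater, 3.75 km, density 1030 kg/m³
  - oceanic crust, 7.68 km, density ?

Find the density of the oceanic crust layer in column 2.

Take the compensation level at the base of the deeper column (depth z_c below the surface of column 1) and equate Σ ρ_i t_i down to z_c; mantle fills any gap and the z_c terms cancel.
Column 1: 31.7×2840 + (z_c − 31.7)×3280
Column 2: 0.79×0 + 3.75×1030 + 7.68×ρ + (z_c − 0.79 − 11.43)×3280
The z_c×3280 term appears on both sides and cancels. Collect the known terms of each column as K = Σ(ρt)_known − 3280 × (depth of known layers): K_1 = 90028 − 3280×31.7 = −13948; K_2 = 3862.5 − 3280×(0.79 + 11.43) = −36219.1.
Balance: K_1 = K_2 + 7.68×ρ, so ρ = (K_1 − K_2)/7.68 = 22271.1/7.68 = 2900 kg/m³.

2900 kg/m³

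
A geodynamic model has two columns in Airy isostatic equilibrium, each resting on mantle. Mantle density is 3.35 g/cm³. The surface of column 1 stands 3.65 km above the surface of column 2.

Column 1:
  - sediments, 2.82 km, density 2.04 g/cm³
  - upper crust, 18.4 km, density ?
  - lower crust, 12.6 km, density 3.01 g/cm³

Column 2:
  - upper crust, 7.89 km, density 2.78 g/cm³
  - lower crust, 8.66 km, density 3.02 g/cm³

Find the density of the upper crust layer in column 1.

Take the compensation level at the base of the deeper column (depth z_c below the surface of column 1) and equate Σ ρ_i t_i down to z_c; mantle fills any gap and the z_c terms cancel.
Column 1: 2.82×2.04 + 18.4×ρ + 12.6×3.01 + (z_c − 33.82)×3.35
Column 2: 3.65×0 + 7.89×2.78 + 8.66×3.02 + (z_c − 3.65 − 16.55)×3.35
The z_c×3.35 term appears on both sides and cancels. Collect the known terms of each column as K = Σ(ρt)_known − 3.35 × (depth of known layers): K_1 = 43.6788 − 3.35×33.82 = −69.6182; K_2 = 48.0874 − 3.35×(3.65 + 16.55) = −19.5826.
Balance: K_1 + 18.4×ρ = K_2, so ρ = (K_2 − K_1)/18.4 = 50.0356/18.4 = 2.72 g/cm³.

2.72 g/cm³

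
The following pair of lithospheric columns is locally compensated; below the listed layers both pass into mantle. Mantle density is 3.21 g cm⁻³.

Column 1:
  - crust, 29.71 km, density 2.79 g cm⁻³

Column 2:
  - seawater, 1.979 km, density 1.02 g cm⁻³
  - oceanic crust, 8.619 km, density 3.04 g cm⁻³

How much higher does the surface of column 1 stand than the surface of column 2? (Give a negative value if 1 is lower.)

2.08 km

For any compensation level in the mantle, the mantle terms cancel and isostasy reduces to e = (Σt_1 − Σt_2) − (Σ(ρt)_1 − Σ(ρt)_2) / ρ_m.
Σt_1 = 29.71 km; Σt_2 = 10.598 km; Σ(ρt)_1 = 82.8909; Σ(ρt)_2 = 28.22034 (in km·g cm⁻³).
e = (29.71 − 10.598) − (82.8909 − 28.22034) / 3.21 = 2.08 km.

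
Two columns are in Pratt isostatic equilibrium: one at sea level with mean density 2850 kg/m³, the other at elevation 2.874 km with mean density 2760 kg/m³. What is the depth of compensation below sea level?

88.1 km

ρ_ref D = ρ (D + h) → D (ρ_ref − ρ) = ρ h.
D = ρ h/(ρ_ref − ρ) = 2760 × 2.874 km/(2850 − 2760) = 88.1 km.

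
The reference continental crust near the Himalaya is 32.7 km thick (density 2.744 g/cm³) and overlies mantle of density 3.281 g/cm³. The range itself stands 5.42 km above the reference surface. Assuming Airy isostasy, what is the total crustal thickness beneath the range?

65.8 km

Root depth r = h ρ_c / (ρ_m − ρ_c) = 5.42 km × 2.744 / 0.537 = 27.7 km.
Total thickness = T + h + r = 32.7 km + 5.42 km + 27.7 km = 65.8 km.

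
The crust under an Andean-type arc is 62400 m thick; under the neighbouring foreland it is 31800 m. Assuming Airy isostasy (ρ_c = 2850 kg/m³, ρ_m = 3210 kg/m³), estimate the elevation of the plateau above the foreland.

3430 m

Excess crust Δ = 62400 m − 31800 m = 30600 m, split between elevation h and root r with h + r = Δ.
Airy balance ρ_c h = (ρ_m − ρ_c) r gives r = h ρ_c/(ρ_m − ρ_c), so h (1 + ρ_c/(ρ_m − ρ_c)) = Δ, i.e. h = Δ (ρ_m − ρ_c)/ρ_m.
h = 30600 m × 360/3210 = 3430 m.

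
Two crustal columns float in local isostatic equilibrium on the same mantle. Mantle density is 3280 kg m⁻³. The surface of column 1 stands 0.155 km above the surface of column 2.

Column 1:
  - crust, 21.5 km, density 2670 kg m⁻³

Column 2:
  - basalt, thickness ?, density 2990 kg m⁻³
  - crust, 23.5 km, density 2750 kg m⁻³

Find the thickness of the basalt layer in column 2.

Take the compensation level at the base of the deeper column (depth z_c below the surface of column 1) and equate Σ ρ_i t_i down to z_c; mantle fills any gap and the z_c terms cancel.
Column 1: 21.5×2670 + (z_c − 21.5)×3280
Column 2: 0.155×0 + x×2990 + 23.5×2750 + (z_c − 0.155 − 23.5 − x)×3280
The z_c×3280 term appears on both sides and cancels. Collect the known terms of each column as K = Σ(ρt)_known − 3280 × (depth of known layers): K_1 = 57405 − 3280×21.5 = −13115; K_2 = 64625 − 3280×(0.155 + 23.5) = −12963.4.
Balance: K_1 = K_2 − x×(3280 − 2990), so x = (K_2 − K_1)/(3280 − 2990) = 151.6/290 = 0.523 km.

0.523 km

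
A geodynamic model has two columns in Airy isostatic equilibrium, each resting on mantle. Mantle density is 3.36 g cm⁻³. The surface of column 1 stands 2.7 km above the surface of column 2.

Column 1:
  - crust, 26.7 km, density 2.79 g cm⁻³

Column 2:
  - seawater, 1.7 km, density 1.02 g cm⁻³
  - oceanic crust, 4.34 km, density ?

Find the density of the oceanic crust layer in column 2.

2.86 g cm⁻³

Take the compensation level at the base of the deeper column (depth z_c below the surface of column 1) and equate Σ ρ_i t_i down to z_c; mantle fills any gap and the z_c terms cancel.
Column 1: 26.7×2.79 + (z_c − 26.7)×3.36
Column 2: 2.7×0 + 1.7×1.02 + 4.34×ρ + (z_c − 2.7 − 6.04)×3.36
The z_c×3.36 term appears on both sides and cancels. Collect the known terms of each column as K = Σ(ρt)_known − 3.36 × (depth of known layers): K_1 = 74.493 − 3.36×26.7 = −15.219; K_2 = 1.734 − 3.36×(2.7 + 6.04) = −27.6324.
Balance: K_1 = K_2 + 4.34×ρ, so ρ = (K_1 − K_2)/4.34 = 12.4134/4.34 = 2.86 g cm⁻³.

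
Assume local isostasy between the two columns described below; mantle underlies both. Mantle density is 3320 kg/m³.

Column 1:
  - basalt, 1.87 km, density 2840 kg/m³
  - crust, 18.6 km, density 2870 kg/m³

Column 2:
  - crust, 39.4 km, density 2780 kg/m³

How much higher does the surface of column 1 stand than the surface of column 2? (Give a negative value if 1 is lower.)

−3.62 km

For any compensation level in the mantle, the mantle terms cancel and isostasy reduces to e = (Σt_1 − Σt_2) − (Σ(ρt)_1 − Σ(ρt)_2) / ρ_m.
Σt_1 = 20.47 km; Σt_2 = 39.4 km; Σ(ρt)_1 = 58692.8; Σ(ρt)_2 = 109532 (in km·kg/m³).
e = (20.47 − 39.4) − (58692.8 − 109532) / 3320 = −3.62 km.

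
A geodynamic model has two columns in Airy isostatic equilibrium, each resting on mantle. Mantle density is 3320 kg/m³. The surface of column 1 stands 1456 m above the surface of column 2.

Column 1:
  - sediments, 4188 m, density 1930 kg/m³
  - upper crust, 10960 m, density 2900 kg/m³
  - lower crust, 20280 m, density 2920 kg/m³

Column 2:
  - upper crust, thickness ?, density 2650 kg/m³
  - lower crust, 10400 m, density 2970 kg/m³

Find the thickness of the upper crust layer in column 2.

Take the compensation level at the base of the deeper column (depth z_c below the surface of column 1) and equate Σ ρ_i t_i down to z_c; mantle fills any gap and the z_c terms cancel.
Column 1: 4188×1930 + 10960×2900 + 20280×2920 + (z_c − 35428)×3320
Column 2: 1456×0 + x×2650 + 10400×2970 + (z_c − 1456 − 10400 − x)×3320
The z_c×3320 term appears on both sides and cancels. Collect the known terms of each column as K = Σ(ρt)_known − 3320 × (depth of known layers): K_1 = 99084440 − 3320×35428 = −18536520; K_2 = 30888000 − 3320×(1456 + 10400) = −8473920.
Balance: K_1 = K_2 − x×(3320 − 2650), so x = (K_2 − K_1)/(3320 − 2650) = 10062600/670 = 15000 m.

15000 m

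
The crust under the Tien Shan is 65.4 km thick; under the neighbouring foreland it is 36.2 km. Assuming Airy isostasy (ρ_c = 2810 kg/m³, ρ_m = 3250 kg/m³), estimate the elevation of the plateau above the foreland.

Excess crust Δ = 65.4 km − 36.2 km = 29.2 km, split between elevation h and root r with h + r = Δ.
Airy balance ρ_c h = (ρ_m − ρ_c) r gives r = h ρ_c/(ρ_m − ρ_c), so h (1 + ρ_c/(ρ_m − ρ_c)) = Δ, i.e. h = Δ (ρ_m − ρ_c)/ρ_m.
h = 29.2 km × 440/3250 = 3.95 km.

3.95 km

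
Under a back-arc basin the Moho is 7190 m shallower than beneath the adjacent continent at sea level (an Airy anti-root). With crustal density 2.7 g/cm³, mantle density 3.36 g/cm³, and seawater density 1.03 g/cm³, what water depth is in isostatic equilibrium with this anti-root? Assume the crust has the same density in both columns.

2840 m

Replacing a thickness d of crust by seawater at the top must be balanced by replacing crust with mantle at the base: d (ρ_c − ρ_w) = a (ρ_m − ρ_c).
d = a (ρ_m − ρ_c)/(ρ_c − ρ_w) = 7190 m × 0.66/1.67 = 2840 m.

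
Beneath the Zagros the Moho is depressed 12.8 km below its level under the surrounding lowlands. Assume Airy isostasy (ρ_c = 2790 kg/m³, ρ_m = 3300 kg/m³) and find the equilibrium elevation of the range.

2.34 km

Balancing pressure at the compensation depth: ρ_c h = (ρ_m − ρ_c) r.
h = r (ρ_m − ρ_c) / ρ_c = 12.8 km × (3300 − 2790) / 2790 = 2.34 km.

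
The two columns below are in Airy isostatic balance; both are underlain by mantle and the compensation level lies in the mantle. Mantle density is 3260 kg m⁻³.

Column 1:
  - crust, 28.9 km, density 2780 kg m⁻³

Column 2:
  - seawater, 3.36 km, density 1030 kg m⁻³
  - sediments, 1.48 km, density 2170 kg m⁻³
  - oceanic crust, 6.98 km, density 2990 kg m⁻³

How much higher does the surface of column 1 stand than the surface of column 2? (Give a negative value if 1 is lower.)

For any compensation level in the mantle, the mantle terms cancel and isostasy reduces to e = (Σt_1 − Σt_2) − (Σ(ρt)_1 − Σ(ρt)_2) / ρ_m.
Σt_1 = 28.9 km; Σt_2 = 11.82 km; Σ(ρt)_1 = 80342; Σ(ρt)_2 = 27542.6 (in km·kg m⁻³).
e = (28.9 − 11.82) − (80342 − 27542.6) / 3260 = 0.884 km.

0.884 km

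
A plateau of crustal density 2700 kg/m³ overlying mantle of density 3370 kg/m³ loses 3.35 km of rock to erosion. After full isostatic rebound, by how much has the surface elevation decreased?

Rebound u = e ρ_c/ρ_m = 3.35 km × 2700/3370 = 2.684 km.
Net surface drop = e − u = 3.35 km − 2.684 km = e (ρ_m − ρ_c)/ρ_m = 0.666 km.

0.666 km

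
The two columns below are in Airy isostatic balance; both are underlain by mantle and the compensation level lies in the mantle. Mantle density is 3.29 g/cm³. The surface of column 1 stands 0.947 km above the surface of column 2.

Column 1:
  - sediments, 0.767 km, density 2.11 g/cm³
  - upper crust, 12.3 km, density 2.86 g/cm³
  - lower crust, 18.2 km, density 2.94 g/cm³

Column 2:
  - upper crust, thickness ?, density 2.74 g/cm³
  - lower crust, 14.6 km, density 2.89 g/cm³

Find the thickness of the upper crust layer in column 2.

Take the compensation level at the base of the deeper column (depth z_c below the surface of column 1) and equate Σ ρ_i t_i down to z_c; mantle fills any gap and the z_c terms cancel.
Column 1: 0.767×2.11 + 12.3×2.86 + 18.2×2.94 + (z_c − 31.267)×3.29
Column 2: 0.947×0 + x×2.74 + 14.6×2.89 + (z_c − 0.947 − 14.6 − x)×3.29
The z_c×3.29 term appears on both sides and cancels. Collect the known terms of each column as K = Σ(ρt)_known − 3.29 × (depth of known layers): K_1 = 90.30437 − 3.29×31.267 = −12.56406; K_2 = 42.194 − 3.29×(0.947 + 14.6) = −8.95563.
Balance: K_1 = K_2 − x×(3.29 − 2.74), so x = (K_2 − K_1)/(3.29 − 2.74) = 3.60843/0.55 = 6.56 km.

6.56 km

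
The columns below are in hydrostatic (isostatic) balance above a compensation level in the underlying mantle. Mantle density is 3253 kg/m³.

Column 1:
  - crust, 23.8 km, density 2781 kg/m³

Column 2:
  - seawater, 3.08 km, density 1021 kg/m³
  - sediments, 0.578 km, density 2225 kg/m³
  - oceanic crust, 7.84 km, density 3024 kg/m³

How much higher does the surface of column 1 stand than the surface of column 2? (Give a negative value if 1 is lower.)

0.605 km

For any compensation level in the mantle, the mantle terms cancel and isostasy reduces to e = (Σt_1 − Σt_2) − (Σ(ρt)_1 − Σ(ρt)_2) / ρ_m.
Σt_1 = 23.8 km; Σt_2 = 11.498 km; Σ(ρt)_1 = 66187.8; Σ(ρt)_2 = 28138.89 (in km·kg/m³).
e = (23.8 − 11.498) − (66187.8 − 28138.89) / 3253 = 0.605 km.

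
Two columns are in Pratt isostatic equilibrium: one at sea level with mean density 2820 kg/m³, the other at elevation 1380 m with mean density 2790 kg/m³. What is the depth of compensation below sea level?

128000 m

ρ_ref D = ρ (D + h) → D (ρ_ref − ρ) = ρ h.
D = ρ h/(ρ_ref − ρ) = 2790 × 1380 m/(2820 − 2790) = 128000 m.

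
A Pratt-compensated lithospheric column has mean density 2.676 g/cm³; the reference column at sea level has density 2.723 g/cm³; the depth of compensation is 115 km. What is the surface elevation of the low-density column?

ρ_ref D = ρ (D + h) → h = D (ρ_ref − ρ)/ρ.
h = 115 km × (2.723 − 2.676)/2.676 = 2.02 km.

2.02 km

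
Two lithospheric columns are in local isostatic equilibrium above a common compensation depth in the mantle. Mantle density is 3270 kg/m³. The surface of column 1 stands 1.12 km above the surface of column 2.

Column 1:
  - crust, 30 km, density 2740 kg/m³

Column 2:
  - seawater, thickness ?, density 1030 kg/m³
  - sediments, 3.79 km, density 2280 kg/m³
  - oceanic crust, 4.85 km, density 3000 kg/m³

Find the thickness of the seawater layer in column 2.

3.2 km

Take the compensation level at the base of the deeper column (depth z_c below the surface of column 1) and equate Σ ρ_i t_i down to z_c; mantle fills any gap and the z_c terms cancel.
Column 1: 30×2740 + (z_c − 30)×3270
Column 2: 1.12×0 + x×1030 + 3.79×2280 + 4.85×3000 + (z_c − 1.12 − 8.64 − x)×3270
The z_c×3270 term appears on both sides and cancels. Collect the known terms of each column as K = Σ(ρt)_known − 3270 × (depth of known layers): K_1 = 82200 − 3270×30 = −15900; K_2 = 23191.2 − 3270×(1.12 + 8.64) = −8724.
Balance: K_1 = K_2 − x×(3270 − 1030), so x = (K_2 − K_1)/(3270 − 1030) = 7176/2240 = 3.2 km.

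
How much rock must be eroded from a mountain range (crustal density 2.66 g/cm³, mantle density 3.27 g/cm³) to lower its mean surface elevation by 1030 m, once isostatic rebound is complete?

Net drop Δ = e − u = e − e ρ_c/ρ_m = e (ρ_m − ρ_c)/ρ_m.
e = Δ ρ_m/(ρ_m − ρ_c) = 1030 m × 3.27/0.61 = 5520 m.

5520 m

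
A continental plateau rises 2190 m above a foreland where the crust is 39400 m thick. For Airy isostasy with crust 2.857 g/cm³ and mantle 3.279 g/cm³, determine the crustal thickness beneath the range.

56400 m

Root depth r = h ρ_c / (ρ_m − ρ_c) = 2190 m × 2.857 / 0.422 = 14830 m.
Total thickness = T + h + r = 39400 m + 2190 m + 14830 m = 56400 m.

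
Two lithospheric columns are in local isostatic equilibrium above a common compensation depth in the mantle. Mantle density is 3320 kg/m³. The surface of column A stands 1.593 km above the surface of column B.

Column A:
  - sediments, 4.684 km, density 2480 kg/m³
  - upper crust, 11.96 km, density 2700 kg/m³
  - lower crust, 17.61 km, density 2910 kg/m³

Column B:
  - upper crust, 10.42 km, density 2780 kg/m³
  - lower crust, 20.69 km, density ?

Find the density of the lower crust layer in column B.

Take the compensation level at the base of the deeper column (depth z_c below the surface of column A) and equate Σ ρ_i t_i down to z_c; mantle fills any gap and the z_c terms cancel.
Column A: 4.684×2480 + 11.96×2700 + 17.61×2910 + (z_c − 34.254)×3320
Column B: 1.593×0 + 10.42×2780 + 20.69×ρ + (z_c − 1.593 − 31.11)×3320
The z_c×3320 term appears on both sides and cancels. Collect the known terms of each column as K = Σ(ρt)_known − 3320 × (depth of known layers): K_A = 95153.42 − 3320×34.254 = −18569.86; K_B = 28967.6 − 3320×(1.593 + 31.11) = −79606.36.
Balance: K_A = K_B + 20.69×ρ, so ρ = (K_A − K_B)/20.69 = 61036.5/20.69 = 2950 kg/m³.

2950 kg/m³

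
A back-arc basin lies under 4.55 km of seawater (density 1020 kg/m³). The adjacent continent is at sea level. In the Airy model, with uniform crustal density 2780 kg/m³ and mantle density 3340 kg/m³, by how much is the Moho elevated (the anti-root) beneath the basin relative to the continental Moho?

14.3 km

For local isostatic compensation: replacing crust with seawater at the top is compensated by replacing crust with mantle at the base: d (ρ_c − ρ_w) = a (ρ_m − ρ_c).
a = d (ρ_c − ρ_w)/(ρ_m − ρ_c) = 4.55 km × 1760/560 = 14.3 km.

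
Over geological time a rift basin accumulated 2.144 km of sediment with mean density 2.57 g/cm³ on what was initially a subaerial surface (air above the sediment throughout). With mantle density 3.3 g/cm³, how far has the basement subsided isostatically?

1.67 km

Subaerial load: s = t ρ_sed / ρ_m = 2.144 km × 2.57/3.3 = 1.67 km.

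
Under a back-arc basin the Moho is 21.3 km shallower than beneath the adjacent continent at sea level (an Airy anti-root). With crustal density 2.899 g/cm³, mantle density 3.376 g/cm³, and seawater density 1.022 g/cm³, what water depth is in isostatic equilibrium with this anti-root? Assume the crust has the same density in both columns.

Replacing a thickness d of crust by seawater at the top must be balanced by replacing crust with mantle at the base: d (ρ_c − ρ_w) = a (ρ_m − ρ_c).
d = a (ρ_m − ρ_c)/(ρ_c − ρ_w) = 21.3 km × 0.477/1.877 = 5.41 km.

5.41 km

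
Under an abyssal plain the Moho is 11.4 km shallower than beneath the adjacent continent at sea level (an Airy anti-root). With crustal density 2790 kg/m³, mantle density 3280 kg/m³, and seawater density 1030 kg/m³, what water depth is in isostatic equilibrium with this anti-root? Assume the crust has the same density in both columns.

Replacing a thickness d of crust by seawater at the top must be balanced by replacing crust with mantle at the base: d (ρ_c − ρ_w) = a (ρ_m − ρ_c).
d = a (ρ_m − ρ_c)/(ρ_c − ρ_w) = 11.4 km × 490/1760 = 3.17 km.

3.17 km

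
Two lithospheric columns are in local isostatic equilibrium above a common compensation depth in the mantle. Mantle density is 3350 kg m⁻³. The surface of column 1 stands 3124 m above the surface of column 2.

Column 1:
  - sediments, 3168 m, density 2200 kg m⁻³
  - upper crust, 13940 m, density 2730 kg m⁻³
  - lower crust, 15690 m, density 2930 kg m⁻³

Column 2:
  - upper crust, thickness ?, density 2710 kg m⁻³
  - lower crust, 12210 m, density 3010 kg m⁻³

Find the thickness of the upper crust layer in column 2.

6650 m

Take the compensation level at the base of the deeper column (depth z_c below the surface of column 1) and equate Σ ρ_i t_i down to z_c; mantle fills any gap and the z_c terms cancel.
Column 1: 3168×2200 + 13940×2730 + 15690×2930 + (z_c − 32798)×3350
Column 2: 3124×0 + x×2710 + 12210×3010 + (z_c − 3124 − 12210 − x)×3350
The z_c×3350 term appears on both sides and cancels. Collect the known terms of each column as K = Σ(ρt)_known − 3350 × (depth of known layers): K_1 = 90997500 − 3350×32798 = −18875800; K_2 = 36752100 − 3350×(3124 + 12210) = −14616800.
Balance: K_1 = K_2 − x×(3350 − 2710), so x = (K_2 − K_1)/(3350 − 2710) = 4259000/640 = 6650 m.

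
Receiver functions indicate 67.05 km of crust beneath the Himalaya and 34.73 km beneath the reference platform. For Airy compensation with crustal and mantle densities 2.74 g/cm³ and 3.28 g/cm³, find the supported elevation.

5.32 km

Excess crust Δ = 67.05 km − 34.73 km = 32.32 km, split between elevation h and root r with h + r = Δ.
Airy balance ρ_c h = (ρ_m − ρ_c) r gives r = h ρ_c/(ρ_m − ρ_c), so h (1 + ρ_c/(ρ_m − ρ_c)) = Δ, i.e. h = Δ (ρ_m − ρ_c)/ρ_m.
h = 32.32 km × 0.54/3.28 = 5.32 km.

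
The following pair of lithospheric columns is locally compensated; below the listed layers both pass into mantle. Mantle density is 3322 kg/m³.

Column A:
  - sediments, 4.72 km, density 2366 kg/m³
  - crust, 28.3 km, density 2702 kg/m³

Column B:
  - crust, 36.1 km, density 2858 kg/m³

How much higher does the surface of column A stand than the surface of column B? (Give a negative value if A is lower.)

1.6 km

For any compensation level in the mantle, the mantle terms cancel and isostasy reduces to e = (Σt_A − Σt_B) − (Σ(ρt)_A − Σ(ρt)_B) / ρ_m.
Σt_A = 33.02 km; Σt_B = 36.1 km; Σ(ρt)_A = 87634.12; Σ(ρt)_B = 103173.8 (in km·kg/m³).
e = (33.02 − 36.1) − (87634.12 − 103173.8) / 3322 = 1.6 km.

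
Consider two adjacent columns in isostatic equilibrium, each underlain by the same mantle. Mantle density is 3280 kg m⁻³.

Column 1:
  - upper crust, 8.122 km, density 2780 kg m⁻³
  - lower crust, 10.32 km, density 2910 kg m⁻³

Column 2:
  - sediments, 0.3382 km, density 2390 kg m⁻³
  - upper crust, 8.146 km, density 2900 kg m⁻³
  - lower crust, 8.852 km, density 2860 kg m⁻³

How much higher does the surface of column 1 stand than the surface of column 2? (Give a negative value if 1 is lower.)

For any compensation level in the mantle, the mantle terms cancel and isostasy reduces to e = (Σt_1 − Σt_2) − (Σ(ρt)_1 − Σ(ρt)_2) / ρ_m.
Σt_1 = 18.442 km; Σt_2 = 17.3362 km; Σ(ρt)_1 = 52610.36; Σ(ρt)_2 = 49748.418 (in km·kg m⁻³).
e = (18.442 − 17.3362) − (52610.36 − 49748.418) / 3280 = 0.233 km.

0.233 km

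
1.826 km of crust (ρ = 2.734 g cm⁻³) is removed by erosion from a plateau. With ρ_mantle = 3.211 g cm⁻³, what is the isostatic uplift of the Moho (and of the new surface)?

Unloading: uplift u = e ρ_c/ρ_m = 1.826 km × 2.734/3.211 = 1.55 km.

1.55 km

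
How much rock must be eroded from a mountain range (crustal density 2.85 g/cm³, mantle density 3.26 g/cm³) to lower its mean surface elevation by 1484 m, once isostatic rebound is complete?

11800 m

Net drop Δ = e − u = e − e ρ_c/ρ_m = e (ρ_m − ρ_c)/ρ_m.
e = Δ ρ_m/(ρ_m − ρ_c) = 1484 m × 3.26/0.41 = 11800 m.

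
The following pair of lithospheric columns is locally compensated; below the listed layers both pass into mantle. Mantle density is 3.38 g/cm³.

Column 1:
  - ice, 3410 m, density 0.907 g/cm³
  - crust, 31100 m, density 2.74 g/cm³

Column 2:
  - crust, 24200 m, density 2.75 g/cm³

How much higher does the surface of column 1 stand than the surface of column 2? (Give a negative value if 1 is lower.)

For any compensation level in the mantle, the mantle terms cancel and isostasy reduces to e = (Σt_1 − Σt_2) − (Σ(ρt)_1 − Σ(ρt)_2) / ρ_m.
Σt_1 = 34510 m; Σt_2 = 24200 m; Σ(ρt)_1 = 88306.87; Σ(ρt)_2 = 66550 (in m·g/cm³).
e = (34510 − 24200) − (88306.87 − 66550) / 3.38 = 3870 m.

3870 m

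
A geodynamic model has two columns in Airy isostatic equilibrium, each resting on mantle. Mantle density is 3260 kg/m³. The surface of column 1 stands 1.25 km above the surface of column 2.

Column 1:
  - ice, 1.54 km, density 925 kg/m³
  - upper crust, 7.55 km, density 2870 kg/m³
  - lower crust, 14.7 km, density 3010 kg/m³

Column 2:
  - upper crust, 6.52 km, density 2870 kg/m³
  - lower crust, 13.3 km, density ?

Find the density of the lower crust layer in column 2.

Take the compensation level at the base of the deeper column (depth z_c below the surface of column 1) and equate Σ ρ_i t_i down to z_c; mantle fills any gap and the z_c terms cancel.
Column 1: 1.54×925 + 7.55×2870 + 14.7×3010 + (z_c − 23.79)×3260
Column 2: 1.25×0 + 6.52×2870 + 13.3×ρ + (z_c − 1.25 − 19.82)×3260
The z_c×3260 term appears on both sides and cancels. Collect the known terms of each column as K = Σ(ρt)_known − 3260 × (depth of known layers): K_1 = 67340 − 3260×23.79 = −10215.4; K_2 = 18712.4 − 3260×(1.25 + 19.82) = −49975.8.
Balance: K_1 = K_2 + 13.3×ρ, so ρ = (K_1 − K_2)/13.3 = 39760.4/13.3 = 2990 kg/m³.

2990 kg/m³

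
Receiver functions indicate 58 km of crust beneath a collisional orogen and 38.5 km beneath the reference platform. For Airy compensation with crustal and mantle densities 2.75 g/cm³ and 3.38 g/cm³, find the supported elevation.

3.63 km

Excess crust Δ = 58 km − 38.5 km = 19.5 km, split between elevation h and root r with h + r = Δ.
Airy balance ρ_c h = (ρ_m − ρ_c) r gives r = h ρ_c/(ρ_m − ρ_c), so h (1 + ρ_c/(ρ_m − ρ_c)) = Δ, i.e. h = Δ (ρ_m − ρ_c)/ρ_m.
h = 19.5 km × 0.63/3.38 = 3.63 km.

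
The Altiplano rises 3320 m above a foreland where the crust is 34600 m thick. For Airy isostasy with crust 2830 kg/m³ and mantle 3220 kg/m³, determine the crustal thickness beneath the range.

62000 m

Root depth r = h ρ_c / (ρ_m − ρ_c) = 3320 m × 2830 / 390 = 24090 m.
Total thickness = T + h + r = 34600 m + 3320 m + 24090 m = 62000 m.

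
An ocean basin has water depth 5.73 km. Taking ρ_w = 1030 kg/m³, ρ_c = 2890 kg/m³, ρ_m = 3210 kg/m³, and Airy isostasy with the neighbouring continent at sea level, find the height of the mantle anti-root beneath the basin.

In Airy isostatic equilibrium: replacing crust with seawater at the top is compensated by replacing crust with mantle at the base: d (ρ_c − ρ_w) = a (ρ_m − ρ_c).
a = d (ρ_c − ρ_w)/(ρ_m − ρ_c) = 5.73 km × 1860/320 = 33.3 km.

33.3 km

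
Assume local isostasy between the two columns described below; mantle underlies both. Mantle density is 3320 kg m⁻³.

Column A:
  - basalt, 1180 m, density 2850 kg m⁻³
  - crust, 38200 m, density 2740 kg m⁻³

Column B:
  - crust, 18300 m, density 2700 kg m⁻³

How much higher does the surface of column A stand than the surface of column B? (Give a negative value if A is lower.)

For any compensation level in the mantle, the mantle terms cancel and isostasy reduces to e = (Σt_A − Σt_B) − (Σ(ρt)_A − Σ(ρt)_B) / ρ_m.
Σt_A = 39380 m; Σt_B = 18300 m; Σ(ρt)_A = 108031000; Σ(ρt)_B = 49410000 (in m·kg m⁻³).
e = (39380 − 18300) − (108031000 − 49410000) / 3320 = 3420 m.

3420 m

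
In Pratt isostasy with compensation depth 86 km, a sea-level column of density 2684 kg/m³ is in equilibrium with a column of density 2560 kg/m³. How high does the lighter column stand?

ρ_ref D = ρ (D + h) → h = D (ρ_ref − ρ)/ρ.
h = 86 km × (2684 − 2560)/2560 = 4.17 km.

4.17 km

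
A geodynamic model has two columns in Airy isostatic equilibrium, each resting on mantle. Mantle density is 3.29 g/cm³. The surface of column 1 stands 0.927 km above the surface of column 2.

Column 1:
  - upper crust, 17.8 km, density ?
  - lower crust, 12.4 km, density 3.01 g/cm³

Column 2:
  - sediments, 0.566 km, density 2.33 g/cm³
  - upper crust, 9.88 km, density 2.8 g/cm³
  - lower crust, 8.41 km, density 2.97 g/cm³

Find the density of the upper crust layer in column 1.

Take the compensation level at the base of the deeper column (depth z_c below the surface of column 1) and equate Σ ρ_i t_i down to z_c; mantle fills any gap and the z_c terms cancel.
Column 1: 17.8×ρ + 12.4×3.01 + (z_c − 30.2)×3.29
Column 2: 0.927×0 + 0.566×2.33 + 9.88×2.8 + 8.41×2.97 + (z_c − 0.927 − 18.856)×3.29
The z_c×3.29 term appears on both sides and cancels. Collect the known terms of each column as K = Σ(ρt)_known − 3.29 × (depth of known layers): K_1 = 37.324 − 3.29×30.2 = −62.034; K_2 = 53.96048 − 3.29×(0.927 + 18.856) = −11.12559.
Balance: K_1 + 17.8×ρ = K_2, so ρ = (K_2 − K_1)/17.8 = 50.9084/17.8 = 2.86 g/cm³.

2.86 g/cm³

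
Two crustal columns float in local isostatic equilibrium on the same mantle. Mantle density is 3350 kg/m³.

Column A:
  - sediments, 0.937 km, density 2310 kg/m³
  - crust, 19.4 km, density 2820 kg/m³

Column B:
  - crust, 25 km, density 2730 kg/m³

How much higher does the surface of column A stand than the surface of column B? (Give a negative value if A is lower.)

For any compensation level in the mantle, the mantle terms cancel and isostasy reduces to e = (Σt_A − Σt_B) − (Σ(ρt)_A − Σ(ρt)_B) / ρ_m.
Σt_A = 20.337 km; Σt_B = 25 km; Σ(ρt)_A = 56872.47; Σ(ρt)_B = 68250 (in km·kg/m³).
e = (20.337 − 25) − (56872.47 − 68250) / 3350 = −1.27 km.

−1.27 km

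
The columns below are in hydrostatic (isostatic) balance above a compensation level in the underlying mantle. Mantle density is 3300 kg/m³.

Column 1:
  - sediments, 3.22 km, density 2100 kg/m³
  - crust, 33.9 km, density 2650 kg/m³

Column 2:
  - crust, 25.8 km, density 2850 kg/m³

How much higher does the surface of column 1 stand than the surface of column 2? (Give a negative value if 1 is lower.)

4.33 km

For any compensation level in the mantle, the mantle terms cancel and isostasy reduces to e = (Σt_1 − Σt_2) − (Σ(ρt)_1 − Σ(ρt)_2) / ρ_m.
Σt_1 = 37.12 km; Σt_2 = 25.8 km; Σ(ρt)_1 = 96597; Σ(ρt)_2 = 73530 (in km·kg/m³).
e = (37.12 − 25.8) − (96597 − 73530) / 3300 = 4.33 km.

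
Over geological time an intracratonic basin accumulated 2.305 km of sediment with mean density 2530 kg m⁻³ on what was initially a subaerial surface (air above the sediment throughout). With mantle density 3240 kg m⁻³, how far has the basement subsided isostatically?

Subaerial load: s = t ρ_sed / ρ_m = 2.305 km × 2530/3240 = 1.8 km.

1.8 km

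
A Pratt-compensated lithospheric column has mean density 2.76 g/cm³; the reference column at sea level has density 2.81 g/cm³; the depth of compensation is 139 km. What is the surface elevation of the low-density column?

ρ_ref D = ρ (D + h) → h = D (ρ_ref − ρ)/ρ.
h = 139 km × (2.81 − 2.76)/2.76 = 2.52 km.

2.52 km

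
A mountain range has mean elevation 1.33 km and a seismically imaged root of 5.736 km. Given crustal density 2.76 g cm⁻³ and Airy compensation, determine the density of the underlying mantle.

Airy balance: ρ_c h = (ρ_m − ρ_c) r → ρ_m = ρ_c (1 + h/r).
ρ_m = 2.76 × (1 + 1.33 km/5.736 km) = 3.4 g cm⁻³.

3.4 g cm⁻³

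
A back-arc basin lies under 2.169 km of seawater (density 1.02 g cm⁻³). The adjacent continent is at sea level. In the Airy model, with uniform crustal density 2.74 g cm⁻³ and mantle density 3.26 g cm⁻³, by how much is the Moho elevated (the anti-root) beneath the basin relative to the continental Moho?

Isostatic balance requires: replacing crust with seawater at the top is compensated by replacing crust with mantle at the base: d (ρ_c − ρ_w) = a (ρ_m − ρ_c).
a = d (ρ_c − ρ_w)/(ρ_m − ρ_c) = 2.169 km × 1.72/0.52 = 7.17 km.

7.17 km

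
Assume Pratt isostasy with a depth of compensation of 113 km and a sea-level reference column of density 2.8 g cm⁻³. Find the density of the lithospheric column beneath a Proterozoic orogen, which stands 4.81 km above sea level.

Pratt balance: ρ_ref D = ρ (D + h).
ρ = ρ_ref D/(D + h) = 2.8 × 113 km/(113 km + 4.81 km) = 2.69 g cm⁻³.

2.69 g cm⁻³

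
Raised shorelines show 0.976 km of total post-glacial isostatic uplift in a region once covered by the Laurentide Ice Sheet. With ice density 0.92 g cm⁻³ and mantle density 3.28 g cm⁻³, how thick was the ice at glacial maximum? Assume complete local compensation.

u = t ρ_ice/ρ_m → t = u ρ_m/ρ_ice = 0.976 km × 3.28/0.92 = 3.48 km.

3.48 km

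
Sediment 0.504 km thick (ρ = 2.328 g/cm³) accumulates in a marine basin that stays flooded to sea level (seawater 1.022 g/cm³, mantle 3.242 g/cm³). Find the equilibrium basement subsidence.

Submarine loading: the sediment displaces seawater, and the subsidence is in turn flooded, so s (ρ_m − ρ_w) = t (ρ_sed − ρ_w).
s = 0.504 km × (2.328 − 1.022) / (3.242 − 1.022) = 0.296 km.

0.296 km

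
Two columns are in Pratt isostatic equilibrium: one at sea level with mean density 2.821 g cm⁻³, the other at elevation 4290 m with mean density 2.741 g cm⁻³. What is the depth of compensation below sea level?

ρ_ref D = ρ (D + h) → D (ρ_ref − ρ) = ρ h.
D = ρ h/(ρ_ref − ρ) = 2.741 × 4290 m/(2.821 − 2.741) = 147000 m.

147000 m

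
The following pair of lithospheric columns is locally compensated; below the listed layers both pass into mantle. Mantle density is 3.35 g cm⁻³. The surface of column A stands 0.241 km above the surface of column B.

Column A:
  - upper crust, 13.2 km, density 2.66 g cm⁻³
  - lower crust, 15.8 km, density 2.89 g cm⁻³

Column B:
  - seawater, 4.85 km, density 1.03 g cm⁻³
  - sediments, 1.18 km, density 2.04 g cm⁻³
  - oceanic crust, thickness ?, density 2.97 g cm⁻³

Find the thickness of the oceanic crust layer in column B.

7.29 km

Take the compensation level at the base of the deeper column (depth z_c below the surface of column A) and equate Σ ρ_i t_i down to z_c; mantle fills any gap and the z_c terms cancel.
Column A: 13.2×2.66 + 15.8×2.89 + (z_c − 29)×3.35
Column B: 0.241×0 + 4.85×1.03 + 1.18×2.04 + x×2.97 + (z_c − 0.241 − 6.03 − x)×3.35
The z_c×3.35 term appears on both sides and cancels. Collect the known terms of each column as K = Σ(ρt)_known − 3.35 × (depth of known layers): K_A = 80.774 − 3.35×29 = −16.376; K_B = 7.4027 − 3.35×(0.241 + 6.03) = −13.60515.
Balance: K_A = K_B − x×(3.35 − 2.97), so x = (K_B − K_A)/(3.35 − 2.97) = 2.77085/0.38 = 7.29 km.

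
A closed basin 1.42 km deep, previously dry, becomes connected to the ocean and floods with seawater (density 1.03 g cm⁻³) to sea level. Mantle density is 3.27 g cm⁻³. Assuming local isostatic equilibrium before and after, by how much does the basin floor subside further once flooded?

After flooding the water column is d + s deep. Its weight must equal the weight of mantle displaced by the extra subsidence s: (d + s) ρ_w = s ρ_m.
s = d ρ_w / (ρ_m − ρ_w) = 1.42 km × 1.03/(3.27 − 1.03) = 0.653 km.

0.653 km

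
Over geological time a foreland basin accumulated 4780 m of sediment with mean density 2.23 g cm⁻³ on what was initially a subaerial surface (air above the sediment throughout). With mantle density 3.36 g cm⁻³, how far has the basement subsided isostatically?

Subaerial load: s = t ρ_sed / ρ_m = 4780 m × 2.23/3.36 = 3170 m.

3170 m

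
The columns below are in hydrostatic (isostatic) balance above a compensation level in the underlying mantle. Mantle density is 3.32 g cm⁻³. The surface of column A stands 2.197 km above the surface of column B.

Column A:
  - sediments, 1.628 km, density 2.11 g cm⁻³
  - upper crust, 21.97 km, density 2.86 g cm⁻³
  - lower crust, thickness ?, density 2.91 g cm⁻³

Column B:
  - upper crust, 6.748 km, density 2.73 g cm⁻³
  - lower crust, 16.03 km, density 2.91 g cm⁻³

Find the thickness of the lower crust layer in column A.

Take the compensation level at the base of the deeper column (depth z_c below the surface of column A) and equate Σ ρ_i t_i down to z_c; mantle fills any gap and the z_c terms cancel.
Column A: 1.628×2.11 + 21.97×2.86 + x×2.91 + (z_c − 23.598 − x)×3.32
Column B: 2.197×0 + 6.748×2.73 + 16.03×2.91 + (z_c − 2.197 − 22.778)×3.32
The z_c×3.32 term appears on both sides and cancels. Collect the known terms of each column as K = Σ(ρt)_known − 3.32 × (depth of known layers): K_A = 66.26928 − 3.32×23.598 = −12.07608; K_B = 65.06934 − 3.32×(2.197 + 22.778) = −17.84766.
Balance: K_A − x×(3.32 − 2.91) = K_B, so x = (K_A − K_B)/(3.32 − 2.91) = 5.77158/0.41 = 14.1 km.

14.1 km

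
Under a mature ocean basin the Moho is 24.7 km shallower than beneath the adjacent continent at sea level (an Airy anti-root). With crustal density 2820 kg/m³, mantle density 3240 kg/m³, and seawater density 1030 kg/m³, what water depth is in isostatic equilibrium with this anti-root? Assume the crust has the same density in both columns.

5.8 km

Replacing a thickness d of crust by seawater at the top must be balanced by replacing crust with mantle at the base: d (ρ_c − ρ_w) = a (ρ_m − ρ_c).
d = a (ρ_m − ρ_c)/(ρ_c − ρ_w) = 24.7 km × 420/1790 = 5.8 km.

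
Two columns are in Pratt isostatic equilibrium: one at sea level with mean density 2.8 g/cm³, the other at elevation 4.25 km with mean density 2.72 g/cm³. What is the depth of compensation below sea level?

ρ_ref D = ρ (D + h) → D (ρ_ref − ρ) = ρ h.
D = ρ h/(ρ_ref − ρ) = 2.72 × 4.25 km/(2.8 − 2.72) = 144 km.

144 km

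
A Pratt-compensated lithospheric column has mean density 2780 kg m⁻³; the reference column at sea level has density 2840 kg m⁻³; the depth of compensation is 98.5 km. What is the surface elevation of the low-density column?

2.13 km

ρ_ref D = ρ (D + h) → h = D (ρ_ref − ρ)/ρ.
h = 98.5 km × (2840 − 2780)/2780 = 2.13 km.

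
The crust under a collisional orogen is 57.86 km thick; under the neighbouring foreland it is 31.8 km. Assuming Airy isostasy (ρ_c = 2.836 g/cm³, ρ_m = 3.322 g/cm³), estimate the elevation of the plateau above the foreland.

3.81 km

Excess crust Δ = 57.86 km − 31.8 km = 26.06 km, split between elevation h and root r with h + r = Δ.
Airy balance ρ_c h = (ρ_m − ρ_c) r gives r = h ρ_c/(ρ_m − ρ_c), so h (1 + ρ_c/(ρ_m − ρ_c)) = Δ, i.e. h = Δ (ρ_m − ρ_c)/ρ_m.
h = 26.06 km × 0.486/3.322 = 3.81 km.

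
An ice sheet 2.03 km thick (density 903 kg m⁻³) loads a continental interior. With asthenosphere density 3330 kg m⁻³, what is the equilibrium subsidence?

In Airy isostatic equilibrium: the ice load ρ_ice t is balanced by mantle displaced below, ρ_m s.
s = t ρ_ice / ρ_m = 2.03 km × 903/3330 = 0.55 km.

0.55 km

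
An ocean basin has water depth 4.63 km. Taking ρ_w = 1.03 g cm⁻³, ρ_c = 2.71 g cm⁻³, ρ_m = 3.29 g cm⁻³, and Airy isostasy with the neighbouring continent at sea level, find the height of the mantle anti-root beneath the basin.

13.4 km

Equating mass per unit area of the two columns: replacing crust with seawater at the top is compensated by replacing crust with mantle at the base: d (ρ_c − ρ_w) = a (ρ_m − ρ_c).
a = d (ρ_c − ρ_w)/(ρ_m − ρ_c) = 4.63 km × 1.68/0.58 = 13.4 km.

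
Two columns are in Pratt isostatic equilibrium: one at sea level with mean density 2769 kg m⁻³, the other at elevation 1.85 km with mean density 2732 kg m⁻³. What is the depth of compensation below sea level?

ρ_ref D = ρ (D + h) → D (ρ_ref − ρ) = ρ h.
D = ρ h/(ρ_ref − ρ) = 2732 × 1.85 km/(2769 − 2732) = 137 km.

137 km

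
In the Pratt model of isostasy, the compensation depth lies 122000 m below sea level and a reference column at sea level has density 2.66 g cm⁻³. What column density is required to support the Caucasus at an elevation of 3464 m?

2.59 g cm⁻³

Pratt balance: ρ_ref D = ρ (D + h).
ρ = ρ_ref D/(D + h) = 2.66 × 122000 m/(122000 m + 3464 m) = 2.59 g cm⁻³.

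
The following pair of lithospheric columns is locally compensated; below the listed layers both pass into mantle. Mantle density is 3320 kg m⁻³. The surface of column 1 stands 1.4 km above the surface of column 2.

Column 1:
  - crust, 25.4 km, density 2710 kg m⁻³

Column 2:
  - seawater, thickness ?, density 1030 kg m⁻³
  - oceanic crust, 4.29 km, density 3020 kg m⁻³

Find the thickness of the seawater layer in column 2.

4.17 km

Take the compensation level at the base of the deeper column (depth z_c below the surface of column 1) and equate Σ ρ_i t_i down to z_c; mantle fills any gap and the z_c terms cancel.
Column 1: 25.4×2710 + (z_c − 25.4)×3320
Column 2: 1.4×0 + x×1030 + 4.29×3020 + (z_c − 1.4 − 4.29 − x)×3320
The z_c×3320 term appears on both sides and cancels. Collect the known terms of each column as K = Σ(ρt)_known − 3320 × (depth of known layers): K_1 = 68834 − 3320×25.4 = −15494; K_2 = 12955.8 − 3320×(1.4 + 4.29) = −5935.
Balance: K_1 = K_2 − x×(3320 − 1030), so x = (K_2 − K_1)/(3320 − 1030) = 9559/2290 = 4.17 km.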